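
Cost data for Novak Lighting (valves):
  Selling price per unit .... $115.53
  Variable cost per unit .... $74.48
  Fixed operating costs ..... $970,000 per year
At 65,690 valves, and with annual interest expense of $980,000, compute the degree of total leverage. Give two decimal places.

3.61

Total contribution margin = 65,690 × $41.05 = $2,696,574.50.
Operating income = contribution − fixed costs = $2,696,574.50 − $970,000 = $1,726,574.50. Interest = $980,000.00.
DOL = $2,696,574.50 ÷ $1,726,574.50 = 1.5618; DFL = $1,726,574.50 ÷ $746,574.50 = 2.3127.
Combined leverage = 1.5618 × 2.3127 = 3.6120.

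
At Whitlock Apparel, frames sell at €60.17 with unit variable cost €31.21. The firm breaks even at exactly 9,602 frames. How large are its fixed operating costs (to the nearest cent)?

€278,073.92

Each unit contributes €60.17 − €31.21 = €28.96.
Fixed costs = break-even units × CM = 9,602 × €28.96 = €278,073.92.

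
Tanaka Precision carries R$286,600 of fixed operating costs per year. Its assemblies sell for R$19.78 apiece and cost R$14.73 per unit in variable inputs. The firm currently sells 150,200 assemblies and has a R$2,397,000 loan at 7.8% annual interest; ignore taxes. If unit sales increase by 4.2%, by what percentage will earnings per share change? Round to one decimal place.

+11.2%

Contribution at this volume is 150,200 × R$5.05 = R$758,510.00.
EBIT = R$758,510.00 − R$286,600 = R$471,910.00.
Interest = R$186,966.00, so EBIT − I = R$284,944.00.
Degree of combined leverage = contribution ÷ (EBIT − I) = R$758,510.00 ÷ R$284,944.00 = 2.6620.
EPS therefore changes by 2.6620 × (+4.2%) = +11.2%.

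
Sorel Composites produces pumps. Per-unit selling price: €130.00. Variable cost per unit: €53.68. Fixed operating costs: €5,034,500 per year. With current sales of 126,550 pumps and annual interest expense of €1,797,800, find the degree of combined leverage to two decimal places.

3.42

At 126,550 units, contribution = 126,550 × €76.32 = €9,658,296.00.
Operating income = contribution − fixed costs = €9,658,296.00 − €5,034,500 = €4,623,796.00. Interest = €1,797,800.00.
DOL = €9,658,296.00 ÷ €4,623,796.00 = 2.0888; DFL = €4,623,796.00 ÷ €2,825,996.00 = 1.6362.
DCL = DOL × DFL = 2.0888 × 1.6362 = 3.4177.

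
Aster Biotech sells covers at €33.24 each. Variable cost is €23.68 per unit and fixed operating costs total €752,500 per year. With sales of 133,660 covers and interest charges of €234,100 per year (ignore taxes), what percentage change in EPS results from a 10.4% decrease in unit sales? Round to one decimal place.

At 133,660 units, contribution = 133,660 × €9.56 = €1,277,789.60.
EBIT = €1,277,789.60 − €752,500 = €525,289.60.
After interest of €234,100.00, pre-tax earnings = €291,189.60.
Degree of combined leverage = contribution ÷ (EBIT − I) = €1,277,789.60 ÷ €291,189.60 = 4.3882.
EPS therefore changes by 4.3882 × (-10.4%) = -45.6%.

-45.6%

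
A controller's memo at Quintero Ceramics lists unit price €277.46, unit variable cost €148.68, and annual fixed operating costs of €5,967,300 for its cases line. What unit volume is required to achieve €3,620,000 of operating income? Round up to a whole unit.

74,448 cases

Each unit contributes €277.46 − €148.68 = €128.78.
Need Q such that Q × €128.78 − €5,967,300 = €3,620,000, i.e. Q = €9,587,300 / €128.78 = 74,447.12 → 74,448.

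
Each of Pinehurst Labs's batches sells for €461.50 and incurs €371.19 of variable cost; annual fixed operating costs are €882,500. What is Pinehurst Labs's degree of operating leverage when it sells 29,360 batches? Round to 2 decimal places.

1.50

Total contribution margin = 29,360 × €90.31 = €2,651,501.60.
Subtracting fixed costs: EBIT = €2,651,501.60 − €882,500 = €1,769,001.60.
Degree of operating leverage = €2,651,501.60 / €1,769,001.60 = 1.4989.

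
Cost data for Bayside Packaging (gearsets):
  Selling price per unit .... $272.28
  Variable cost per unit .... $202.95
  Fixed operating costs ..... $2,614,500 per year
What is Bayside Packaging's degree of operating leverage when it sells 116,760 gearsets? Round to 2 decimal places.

1.48

Total contribution margin = 116,760 × $69.33 = $8,094,970.80.
Subtracting fixed costs: EBIT = $8,094,970.80 − $2,614,500 = $5,480,470.80.
Degree of operating leverage = $8,094,970.80 / $5,480,470.80 = 1.4771.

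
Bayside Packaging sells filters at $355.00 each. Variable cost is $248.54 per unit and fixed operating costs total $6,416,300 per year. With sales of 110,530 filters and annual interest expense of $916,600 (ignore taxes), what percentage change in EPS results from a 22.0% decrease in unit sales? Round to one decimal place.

Contribution at this volume is 110,530 × $106.46 = $11,767,023.80.
Subtracting fixed costs: EBIT = $11,767,023.80 − $6,416,300 = $5,350,723.80.
Interest = $916,600.00, so EBIT − I = $4,434,123.80.
Degree of combined leverage = contribution ÷ (EBIT − I) = $11,767,023.80 ÷ $4,434,123.80 = 2.6537.
%ΔEPS = DCL × %ΔSales = 2.6537 × -22.0% = -58.4%.

-58.4%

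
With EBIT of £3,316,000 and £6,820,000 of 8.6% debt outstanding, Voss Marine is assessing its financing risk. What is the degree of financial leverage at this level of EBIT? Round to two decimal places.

1.21

Interest = £586,520.00.
DFL = EBIT ÷ (EBIT − I) = £3,316,000 ÷ (£3,316,000 − £586,520.00) = £3,316,000 ÷ £2,729,480.00 = 1.2149.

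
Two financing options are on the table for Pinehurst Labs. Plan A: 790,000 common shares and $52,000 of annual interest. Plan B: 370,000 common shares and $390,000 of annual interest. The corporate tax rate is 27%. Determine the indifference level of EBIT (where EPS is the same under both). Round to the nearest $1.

$687,762

At indifference, (EBIT − 52,000)(1 − t)/790,000 = (EBIT − 390,000)(1 − t)/370,000.
Cancelling (1 − t) and cross-multiplying: 370,000·(EBIT − 52,000) = 790,000·(EBIT − 390,000).
Solving, EBIT = (390,000·790,000 − 52,000·370,000) / (790,000 − 370,000) = 288,860,000,000 / 420,000 = 687,761.90.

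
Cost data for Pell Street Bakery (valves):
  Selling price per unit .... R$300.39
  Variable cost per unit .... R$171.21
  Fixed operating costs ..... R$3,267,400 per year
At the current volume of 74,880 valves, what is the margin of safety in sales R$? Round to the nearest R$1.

Each unit contributes R$300.39 − R$171.21 = R$129.18. Break-even units = R$3,267,400 ÷ R$129.18 = 25,293.39; break-even revenue = 25,293.39 × R$300.39 = R$7,597,881.14.
Actual sales revenue = 74,880 × R$300.39 = R$22,493,203.20.
Margin of safety = R$22,493,203.20 − R$7,597,881.14 = R$14,895,322.

R$14,895,322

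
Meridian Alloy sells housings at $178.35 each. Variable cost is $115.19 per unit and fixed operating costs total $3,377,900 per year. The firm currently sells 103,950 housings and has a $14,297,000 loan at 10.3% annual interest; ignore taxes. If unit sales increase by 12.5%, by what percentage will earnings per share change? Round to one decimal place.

+47.9%

At 103,950 units, contribution = 103,950 × $63.16 = $6,565,482.00.
Operating income = contribution − fixed costs = $6,565,482.00 − $3,377,900 = $3,187,582.00.
After interest of $1,472,591.00, pre-tax earnings = $1,714,991.00.
DCL = total CM / (EBIT − I) = $6,565,482.00 / $1,714,991.00 = 3.8283.
%ΔEPS = DCL × %ΔSales = 3.8283 × +12.5% = +47.9%.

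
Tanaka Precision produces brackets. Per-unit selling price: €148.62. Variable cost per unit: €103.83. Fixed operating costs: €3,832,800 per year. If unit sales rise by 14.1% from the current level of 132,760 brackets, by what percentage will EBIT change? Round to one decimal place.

+39.7%

Total contribution margin = 132,760 × €44.79 = €5,946,320.40.
Subtracting fixed costs: EBIT = €5,946,320.40 − €3,832,800 = €2,113,520.40.
So DOL = total CM / EBIT = €5,946,320.40 / €2,113,520.40 = 2.8135.
So EBIT moves 2.8135 × (+14.1%) = +39.7%.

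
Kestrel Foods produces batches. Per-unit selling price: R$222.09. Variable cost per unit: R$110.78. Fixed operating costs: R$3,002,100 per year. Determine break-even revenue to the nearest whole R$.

R$5,989,906

CM per unit = R$222.09 − R$110.78 = R$111.31; CM ratio = R$111.31 / R$222.09 = 0.5012.
Break-even sales = FC ÷ CM ratio = R$3,002,100 × R$222.09 / R$111.31 = R$5,989,906.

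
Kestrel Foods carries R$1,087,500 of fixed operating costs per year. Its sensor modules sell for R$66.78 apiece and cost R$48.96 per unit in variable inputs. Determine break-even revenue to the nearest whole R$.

Contribution margin per unit = R$66.78 − R$48.96 = R$17.82, a CM ratio of R$17.82 ÷ R$66.78 = 0.2668.
Break-even revenue = fixed costs × price ÷ CM = R$1,087,500 × R$66.78 ÷ R$17.82 = R$4,075,379.

R$4,075,379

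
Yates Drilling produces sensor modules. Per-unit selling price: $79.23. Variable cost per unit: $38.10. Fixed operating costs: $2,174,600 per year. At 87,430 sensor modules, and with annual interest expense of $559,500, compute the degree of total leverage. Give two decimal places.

Contribution at this volume is 87,430 × $41.13 = $3,595,995.90.
Subtracting fixed costs: EBIT = $3,595,995.90 − $2,174,600 = $1,421,395.90. Interest = $559,500.00.
DOL = $3,595,995.90 ÷ $1,421,395.90 = 2.5299; DFL = $1,421,395.90 ÷ $861,895.90 = 1.6492.
DCL = DOL × DFL = 2.5299 × 1.6492 = 4.1723.

4.17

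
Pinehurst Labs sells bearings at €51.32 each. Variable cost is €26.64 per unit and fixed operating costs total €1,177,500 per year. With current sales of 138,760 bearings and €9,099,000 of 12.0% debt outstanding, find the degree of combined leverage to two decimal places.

2.96

Total contribution margin = 138,760 × €24.68 = €3,424,596.80.
Subtracting fixed costs: EBIT = €3,424,596.80 − €1,177,500 = €2,247,096.80. Interest = €1,091,880.00, so EBIT − I = €1,155,216.80.
DCL = contribution ÷ (EBIT − I) = €3,424,596.80 ÷ €1,155,216.80 = 2.9645.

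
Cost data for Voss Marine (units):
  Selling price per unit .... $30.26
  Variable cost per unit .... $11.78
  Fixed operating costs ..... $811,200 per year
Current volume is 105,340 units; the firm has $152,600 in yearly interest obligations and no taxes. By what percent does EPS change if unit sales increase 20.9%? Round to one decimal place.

Total contribution margin = 105,340 × $18.48 = $1,946,683.20.
EBIT = $1,946,683.20 − $811,200 = $1,135,483.20.
Interest = $152,600.00, so EBIT − I = $982,883.20.
DCL = total CM / (EBIT − I) = $1,946,683.20 / $982,883.20 = 1.9806.
EPS therefore changes by 1.9806 × (+20.9%) = +41.4%.

+41.4%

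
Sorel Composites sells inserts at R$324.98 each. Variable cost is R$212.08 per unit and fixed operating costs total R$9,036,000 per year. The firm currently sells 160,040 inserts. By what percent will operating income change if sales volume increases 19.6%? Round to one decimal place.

At 160,040 units, contribution = 160,040 × R$112.90 = R$18,068,516.00.
EBIT = R$18,068,516.00 − R$9,036,000 = R$9,032,516.00.
DOL = contribution ÷ EBIT = R$18,068,516.00 ÷ R$9,032,516.00 = 2.0004.
Operating income changes by 2.0004 × +19.6% = +39.2%.

+39.2%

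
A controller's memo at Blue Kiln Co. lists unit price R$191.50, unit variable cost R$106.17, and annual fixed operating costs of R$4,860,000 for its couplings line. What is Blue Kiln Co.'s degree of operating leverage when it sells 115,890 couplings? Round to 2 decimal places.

Contribution at this volume is 115,890 × R$85.33 = R$9,888,893.70.
EBIT = R$9,888,893.70 − R$4,860,000 = R$5,028,893.70.
DOL = contribution ÷ EBIT = R$9,888,893.70 ÷ R$5,028,893.70 = 1.9664.

1.97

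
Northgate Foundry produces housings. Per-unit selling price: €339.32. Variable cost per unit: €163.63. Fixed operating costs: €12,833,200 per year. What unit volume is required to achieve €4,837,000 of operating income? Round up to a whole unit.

100,577 housings

Unit CM = price − variable cost = €339.32 − €163.63 = €175.69.
Required volume = (fixed costs + target profit) ÷ CM = (€12,833,200 + €4,837,000) ÷ €175.69 = 100,576.01, so 100,577 housings.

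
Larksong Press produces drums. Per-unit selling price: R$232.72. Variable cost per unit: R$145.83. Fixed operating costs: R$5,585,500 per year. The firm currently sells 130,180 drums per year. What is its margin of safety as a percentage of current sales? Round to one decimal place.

50.6%

Unit CM = price − variable cost = R$232.72 − R$145.83 = R$86.89. Break-even units = R$5,585,500 ÷ R$86.89 = 64,282.43; break-even revenue = 64,282.43 × R$232.72 = R$14,959,806.19.
Current sales = 130,180 × R$232.72 = R$30,295,489.60.
Margin of safety = (R$30,295,489.60 − R$14,959,806.19) ÷ R$30,295,489.60 = 50.6%.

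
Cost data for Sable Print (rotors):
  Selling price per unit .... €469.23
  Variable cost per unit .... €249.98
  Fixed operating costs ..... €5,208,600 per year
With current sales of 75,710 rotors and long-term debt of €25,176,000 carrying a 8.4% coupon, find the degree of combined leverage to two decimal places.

1.79

Contribution at this volume is 75,710 × €219.25 = €16,599,417.50.
EBIT = €16,599,417.50 − €5,208,600 = €11,390,817.50. Interest = €2,114,784.00, so EBIT − I = €9,276,033.50.
DCL = contribution ÷ (EBIT − I) = €16,599,417.50 ÷ €9,276,033.50 = 1.7895.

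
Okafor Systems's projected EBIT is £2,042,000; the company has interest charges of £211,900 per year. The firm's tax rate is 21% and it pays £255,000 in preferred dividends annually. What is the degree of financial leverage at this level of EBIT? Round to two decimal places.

1.35

Interest = £211,900.00.
Pre-tax preferred-dividend burden = £255,000 ÷ (1 − 0.21) = £322,784.81.
DFL = EBIT ÷ [EBIT − I − D_p/(1−t)] = £2,042,000 ÷ [£2,042,000 − £211,900.00 − £322,784.81] = £2,042,000 ÷ £1,507,315.19 = 1.3547.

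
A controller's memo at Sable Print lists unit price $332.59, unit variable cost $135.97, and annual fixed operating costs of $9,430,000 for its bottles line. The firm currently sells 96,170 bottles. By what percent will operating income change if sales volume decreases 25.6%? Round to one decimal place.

Total contribution margin = 96,170 × $196.62 = $18,908,945.40.
EBIT = $18,908,945.40 − $9,430,000 = $9,478,945.40.
DOL = contribution ÷ EBIT = $18,908,945.40 ÷ $9,478,945.40 = 1.9948.
%ΔEBIT = DOL × %ΔSales = 1.9948 × -25.6% = -51.1%.

-51.1%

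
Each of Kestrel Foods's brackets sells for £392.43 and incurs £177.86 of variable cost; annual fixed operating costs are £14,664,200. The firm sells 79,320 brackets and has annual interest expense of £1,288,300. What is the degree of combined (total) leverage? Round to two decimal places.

15.95

Contribution at this volume is 79,320 × £214.57 = £17,019,692.40.
Subtracting fixed costs: EBIT = £17,019,692.40 − £14,664,200 = £2,355,492.40. Interest = £1,288,300.00.
DOL = £17,019,692.40 ÷ £2,355,492.40 = 7.2255; DFL = £2,355,492.40 ÷ £1,067,192.40 = 2.2072.
DCL = DOL × DFL = 7.2255 × 2.2072 = 15.9481.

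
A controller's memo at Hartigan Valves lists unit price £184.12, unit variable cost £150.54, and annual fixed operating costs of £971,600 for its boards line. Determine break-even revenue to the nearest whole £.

£5,327,308

Contribution margin per unit = £184.12 − £150.54 = £33.58, a CM ratio of £33.58 ÷ £184.12 = 0.1824.
Break-even sales = FC ÷ CM ratio = £971,600 × £184.12 / £33.58 = £5,327,308.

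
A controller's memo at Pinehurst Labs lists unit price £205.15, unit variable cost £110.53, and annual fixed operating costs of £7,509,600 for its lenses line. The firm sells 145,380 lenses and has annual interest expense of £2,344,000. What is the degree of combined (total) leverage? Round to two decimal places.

At 145,380 units, contribution = 145,380 × £94.62 = £13,755,855.60.
EBIT = £13,755,855.60 − £7,509,600 = £6,246,255.60. Interest = £2,344,000.00, so EBIT − I = £3,902,255.60.
DCL = contribution ÷ (EBIT − I) = £13,755,855.60 ÷ £3,902,255.60 = 3.5251.

3.53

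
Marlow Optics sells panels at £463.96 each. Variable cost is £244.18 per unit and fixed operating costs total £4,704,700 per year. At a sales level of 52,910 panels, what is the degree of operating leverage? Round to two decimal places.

Total contribution margin = 52,910 × £219.78 = £11,628,559.80.
Operating income = contribution − fixed costs = £11,628,559.80 − £4,704,700 = £6,923,859.80.
So DOL = total CM / EBIT = £11,628,559.80 / £6,923,859.80 = 1.6795.

1.68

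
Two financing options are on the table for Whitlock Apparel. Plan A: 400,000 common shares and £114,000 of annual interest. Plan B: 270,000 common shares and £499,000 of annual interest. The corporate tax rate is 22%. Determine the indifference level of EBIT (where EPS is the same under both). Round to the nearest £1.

At indifference, (EBIT − 114,000)(1 − t)/400,000 = (EBIT − 499,000)(1 − t)/270,000.
Cancelling (1 − t) and cross-multiplying: 270,000·(EBIT − 114,000) = 400,000·(EBIT − 499,000).
Solving, EBIT = (499,000·400,000 − 114,000·270,000) / (400,000 − 270,000) = 168,820,000,000 / 130,000 = 1,298,615.38.

£1,298,615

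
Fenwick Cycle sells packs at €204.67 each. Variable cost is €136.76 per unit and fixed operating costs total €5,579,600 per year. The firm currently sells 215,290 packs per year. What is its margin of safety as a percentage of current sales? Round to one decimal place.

Each unit contributes €204.67 − €136.76 = €67.91. Break-even units = €5,579,600 ÷ €67.91 = 82,161.68; break-even revenue = 82,161.68 × €204.67 = €16,816,031.98.
Current sales = 215,290 × €204.67 = €44,063,404.30.
Margin of safety = (€44,063,404.30 − €16,816,031.98) ÷ €44,063,404.30 = 61.8%.

61.8%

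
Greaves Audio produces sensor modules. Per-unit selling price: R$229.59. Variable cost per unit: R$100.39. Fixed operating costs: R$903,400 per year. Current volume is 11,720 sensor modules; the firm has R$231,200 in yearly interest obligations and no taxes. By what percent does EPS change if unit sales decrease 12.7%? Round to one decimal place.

At 11,720 units, contribution = 11,720 × R$129.20 = R$1,514,224.00.
EBIT = R$1,514,224.00 − R$903,400 = R$610,824.00.
After interest of R$231,200.00, pre-tax earnings = R$379,624.00.
Degree of combined leverage = contribution ÷ (EBIT − I) = R$1,514,224.00 ÷ R$379,624.00 = 3.9887.
%ΔEPS = DCL × %ΔSales = 3.9887 × -12.7% = -50.7%.

-50.7%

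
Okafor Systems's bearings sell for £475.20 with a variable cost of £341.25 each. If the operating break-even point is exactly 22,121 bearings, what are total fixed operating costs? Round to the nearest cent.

£2,963,107.95

Each unit contributes £475.20 − £341.25 = £133.95.
Since BE = FC / CM, FC = 22,121 × £133.95 = £2,963,107.95.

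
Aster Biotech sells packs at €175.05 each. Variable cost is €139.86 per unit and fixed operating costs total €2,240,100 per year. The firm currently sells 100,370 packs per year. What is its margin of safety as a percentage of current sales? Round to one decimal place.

Contribution margin per unit = €175.05 − €139.86 = €35.19. Break-even units = €2,240,100 ÷ €35.19 = 63,657.29; break-even revenue = 63,657.29 × €175.05 = €11,143,208.44.
Actual sales revenue = 100,370 × €175.05 = €17,569,768.50.
Margin of safety = (€17,569,768.50 − €11,143,208.44) ÷ €17,569,768.50 = 36.6%.

36.6%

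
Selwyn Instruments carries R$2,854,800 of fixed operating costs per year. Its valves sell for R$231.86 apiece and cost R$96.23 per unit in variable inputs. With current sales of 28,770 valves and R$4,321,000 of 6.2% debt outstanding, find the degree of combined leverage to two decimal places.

5.01

Total contribution margin = 28,770 × R$135.63 = R$3,902,075.10.
EBIT = R$3,902,075.10 − R$2,854,800 = R$1,047,275.10. Interest = R$267,902.00.
DOL = R$3,902,075.10 ÷ R$1,047,275.10 = 3.7259; DFL = R$1,047,275.10 ÷ R$779,373.10 = 1.3437.
DCL = DOL × DFL = 3.7259 × 1.3437 = 5.0065.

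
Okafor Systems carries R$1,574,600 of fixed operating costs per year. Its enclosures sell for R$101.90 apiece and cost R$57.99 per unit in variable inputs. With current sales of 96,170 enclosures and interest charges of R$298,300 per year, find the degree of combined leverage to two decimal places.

Contribution at this volume is 96,170 × R$43.91 = R$4,222,824.70.
EBIT = R$4,222,824.70 − R$1,574,600 = R$2,648,224.70. Interest = R$298,300.00.
DOL = R$4,222,824.70 ÷ R$2,648,224.70 = 1.5946; DFL = R$2,648,224.70 ÷ R$2,349,924.70 = 1.1269.
Combined leverage = 1.5946 × 1.1269 = 1.7970.

1.80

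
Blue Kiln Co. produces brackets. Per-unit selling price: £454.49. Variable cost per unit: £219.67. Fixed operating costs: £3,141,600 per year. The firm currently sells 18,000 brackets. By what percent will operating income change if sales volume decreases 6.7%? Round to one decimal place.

-26.1%

Contribution at this volume is 18,000 × £234.82 = £4,226,760.00.
EBIT = £4,226,760.00 − £3,141,600 = £1,085,160.00.
So DOL = total CM / EBIT = £4,226,760.00 / £1,085,160.00 = 3.8951.
%ΔEBIT = DOL × %ΔSales = 3.8951 × -6.7% = -26.1%.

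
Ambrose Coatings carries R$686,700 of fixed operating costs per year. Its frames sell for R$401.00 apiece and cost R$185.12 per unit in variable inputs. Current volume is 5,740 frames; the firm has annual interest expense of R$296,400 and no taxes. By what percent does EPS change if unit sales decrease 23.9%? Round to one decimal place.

-115.7%

Total contribution margin = 5,740 × R$215.88 = R$1,239,151.20.
EBIT = R$1,239,151.20 − R$686,700 = R$552,451.20.
After interest of R$296,400.00, pre-tax earnings = R$256,051.20.
Degree of combined leverage = contribution ÷ (EBIT − I) = R$1,239,151.20 ÷ R$256,051.20 = 4.8395.
EPS therefore changes by 4.8395 × (-23.9%) = -115.7%.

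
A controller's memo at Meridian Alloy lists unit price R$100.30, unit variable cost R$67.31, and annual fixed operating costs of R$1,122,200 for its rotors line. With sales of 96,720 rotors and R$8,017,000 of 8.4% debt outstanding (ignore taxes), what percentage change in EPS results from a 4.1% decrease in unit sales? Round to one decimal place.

Contribution at this volume is 96,720 × R$32.99 = R$3,190,792.80.
Operating income = contribution − fixed costs = R$3,190,792.80 − R$1,122,200 = R$2,068,592.80.
Interest = R$673,428.00, so EBIT − I = R$1,395,164.80.
DCL = total CM / (EBIT − I) = R$3,190,792.80 / R$1,395,164.80 = 2.2870.
%ΔEPS = DCL × %ΔSales = 2.2870 × -4.1% = -9.4%.

-9.4%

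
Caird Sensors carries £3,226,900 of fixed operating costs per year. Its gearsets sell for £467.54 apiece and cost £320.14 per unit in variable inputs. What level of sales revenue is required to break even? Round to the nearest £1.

£10,235,447

Contribution margin per unit = £467.54 − £320.14 = £147.40, a CM ratio of £147.40 ÷ £467.54 = 0.3153.
Break-even sales = FC ÷ CM ratio = £3,226,900 × £467.54 / £147.40 = £10,235,447.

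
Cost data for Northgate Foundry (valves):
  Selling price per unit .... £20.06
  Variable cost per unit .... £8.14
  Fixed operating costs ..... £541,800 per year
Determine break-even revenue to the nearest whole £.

£911,788

Contribution margin per unit = £20.06 − £8.14 = £11.92, a CM ratio of £11.92 ÷ £20.06 = 0.5942.
Break-even revenue = fixed costs × price ÷ CM = £541,800 × £20.06 ÷ £11.92 = £911,788.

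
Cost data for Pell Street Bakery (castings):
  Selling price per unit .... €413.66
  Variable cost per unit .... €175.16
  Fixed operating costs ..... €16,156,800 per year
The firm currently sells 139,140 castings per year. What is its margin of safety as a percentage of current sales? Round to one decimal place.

Contribution margin per unit = €413.66 − €175.16 = €238.50. Break-even units = €16,156,800 ÷ €238.50 = 67,743.40; break-even revenue = 67,743.40 × €413.66 = €28,022,733.28.
Actual sales revenue = 139,140 × €413.66 = €57,556,652.40.
Margin of safety = (€57,556,652.40 − €28,022,733.28) ÷ €57,556,652.40 = 51.3%.

51.3%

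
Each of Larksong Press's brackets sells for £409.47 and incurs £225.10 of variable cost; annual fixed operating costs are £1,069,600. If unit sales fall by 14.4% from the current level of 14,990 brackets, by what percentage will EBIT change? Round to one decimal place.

Contribution at this volume is 14,990 × £184.37 = £2,763,706.30.
Operating income = contribution − fixed costs = £2,763,706.30 − £1,069,600 = £1,694,106.30.
DOL = contribution ÷ EBIT = £2,763,706.30 ÷ £1,694,106.30 = 1.6314.
So EBIT moves 1.6314 × (-14.4%) = -23.5%.

-23.5%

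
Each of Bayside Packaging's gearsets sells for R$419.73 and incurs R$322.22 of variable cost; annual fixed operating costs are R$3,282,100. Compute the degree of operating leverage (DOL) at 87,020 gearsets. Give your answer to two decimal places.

1.63

At 87,020 units, contribution = 87,020 × R$97.51 = R$8,485,320.20.
Operating income = contribution − fixed costs = R$8,485,320.20 − R$3,282,100 = R$5,203,220.20.
Degree of operating leverage = R$8,485,320.20 / R$5,203,220.20 = 1.6308.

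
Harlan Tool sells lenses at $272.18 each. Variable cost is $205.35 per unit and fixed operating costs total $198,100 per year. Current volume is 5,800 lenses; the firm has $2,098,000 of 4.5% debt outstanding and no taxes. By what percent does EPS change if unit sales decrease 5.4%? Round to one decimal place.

-22.0%

Total contribution margin = 5,800 × $66.83 = $387,614.00.
Operating income = contribution − fixed costs = $387,614.00 − $198,100 = $189,514.00.
Interest = $94,410.00, so EBIT − I = $95,104.00.
Degree of combined leverage = contribution ÷ (EBIT − I) = $387,614.00 ÷ $95,104.00 = 4.0757.
%ΔEPS = DCL × %ΔSales = 4.0757 × -5.4% = -22.0%.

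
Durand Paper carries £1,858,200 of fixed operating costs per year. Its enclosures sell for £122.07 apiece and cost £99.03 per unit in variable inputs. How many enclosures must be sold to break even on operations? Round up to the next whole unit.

80,652 enclosures

Contribution margin per unit = £122.07 − £99.03 = £23.04.
Units to break even: £1,858,200 ÷ £23.04 = 80,651.04, rounded up to 80,652.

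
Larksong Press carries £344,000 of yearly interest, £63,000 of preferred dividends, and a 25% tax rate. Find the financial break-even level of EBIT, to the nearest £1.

Grossing the preferred dividend up to pre-tax terms: £63,000 / (1 − 0.25) = £84,000.00.
EPS = 0 when EBIT covers interest plus the pre-tax preferred burden: £344,000 + £84,000.00 = £428,000.00.

£428,000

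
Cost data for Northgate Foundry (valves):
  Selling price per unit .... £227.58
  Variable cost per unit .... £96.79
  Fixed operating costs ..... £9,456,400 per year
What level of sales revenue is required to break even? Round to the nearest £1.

CM per unit = £227.58 − £96.79 = £130.79; CM ratio = £130.79 / £227.58 = 0.5747.
Break-even revenue = fixed costs × price ÷ CM = £9,456,400 × £227.58 ÷ £130.79 = £16,454,526.

£16,454,526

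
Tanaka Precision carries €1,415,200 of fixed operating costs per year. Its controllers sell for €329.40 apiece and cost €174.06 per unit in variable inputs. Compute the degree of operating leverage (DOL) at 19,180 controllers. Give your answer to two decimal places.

1.90

Contribution at this volume is 19,180 × €155.34 = €2,979,421.20.
EBIT = €2,979,421.20 − €1,415,200 = €1,564,221.20.
So DOL = total CM / EBIT = €2,979,421.20 / €1,564,221.20 = 1.9047.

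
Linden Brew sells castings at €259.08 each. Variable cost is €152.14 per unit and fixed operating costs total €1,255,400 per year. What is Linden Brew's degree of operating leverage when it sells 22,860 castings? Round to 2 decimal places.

2.06

Contribution at this volume is 22,860 × €106.94 = €2,444,648.40.
Operating income = contribution − fixed costs = €2,444,648.40 − €1,255,400 = €1,189,248.40.
Degree of operating leverage = €2,444,648.40 / €1,189,248.40 = 2.0556.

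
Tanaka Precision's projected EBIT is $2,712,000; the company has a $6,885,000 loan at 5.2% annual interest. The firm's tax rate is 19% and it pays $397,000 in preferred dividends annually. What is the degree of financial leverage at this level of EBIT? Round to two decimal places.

1.46

Interest = $358,020.00.
Preferred dividends grossed up pre-tax: $397,000 / (1 − 0.19) = $490,123.46.
DFL = EBIT ÷ [EBIT − I − D_p/(1−t)] = $2,712,000 ÷ [$2,712,000 − $358,020.00 − $490,123.46] = $2,712,000 ÷ $1,863,856.54 = 1.4550.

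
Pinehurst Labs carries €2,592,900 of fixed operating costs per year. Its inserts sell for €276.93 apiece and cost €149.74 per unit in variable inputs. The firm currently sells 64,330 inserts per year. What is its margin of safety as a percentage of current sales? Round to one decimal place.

68.3%

Unit CM = price − variable cost = €276.93 − €149.74 = €127.19. Break-even units = €2,592,900 ÷ €127.19 = 20,386.04; break-even revenue = 20,386.04 × €276.93 = €5,645,505.13.
Current sales = 64,330 × €276.93 = €17,814,906.90.
Margin of safety = (€17,814,906.90 − €5,645,505.13) ÷ €17,814,906.90 = 68.3%.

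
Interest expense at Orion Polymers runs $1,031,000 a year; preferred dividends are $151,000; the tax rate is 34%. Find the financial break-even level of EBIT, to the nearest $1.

$1,259,788

Grossing the preferred dividend up to pre-tax terms: $151,000 / (1 − 0.34) = $228,787.88.
Financial break-even EBIT = interest + D_p ÷ (1 − t) = $1,031,000 + $228,787.88 = $1,259,787.88.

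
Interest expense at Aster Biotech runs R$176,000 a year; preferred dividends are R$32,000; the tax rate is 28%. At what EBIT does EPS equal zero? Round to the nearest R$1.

R$220,444

Grossing the preferred dividend up to pre-tax terms: R$32,000 / (1 − 0.28) = R$44,444.44.
EPS = 0 when EBIT covers interest plus the pre-tax preferred burden: R$176,000 + R$44,444.44 = R$220,444.44.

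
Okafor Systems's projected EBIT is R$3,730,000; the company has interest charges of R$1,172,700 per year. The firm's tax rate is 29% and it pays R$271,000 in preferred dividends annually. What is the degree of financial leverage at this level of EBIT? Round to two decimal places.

Interest = R$1,172,700.00.
Pre-tax preferred-dividend burden = R$271,000 ÷ (1 − 0.29) = R$381,690.14.
DFL = EBIT ÷ [EBIT − I − D_p/(1−t)] = R$3,730,000 ÷ [R$3,730,000 − R$1,172,700.00 − R$381,690.14] = R$3,730,000 ÷ R$2,175,609.86 = 1.7145.

1.71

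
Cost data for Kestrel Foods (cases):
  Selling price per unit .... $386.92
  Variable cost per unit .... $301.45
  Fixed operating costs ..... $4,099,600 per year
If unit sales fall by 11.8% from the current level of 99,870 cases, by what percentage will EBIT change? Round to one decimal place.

At 99,870 units, contribution = 99,870 × $85.47 = $8,535,888.90.
Subtracting fixed costs: EBIT = $8,535,888.90 − $4,099,600 = $4,436,288.90.
Degree of operating leverage = $8,535,888.90 / $4,436,288.90 = 1.9241.
Operating income changes by 1.9241 × -11.8% = -22.7%.

-22.7%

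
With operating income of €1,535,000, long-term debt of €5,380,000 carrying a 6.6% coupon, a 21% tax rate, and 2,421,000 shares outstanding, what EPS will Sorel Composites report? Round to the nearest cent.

€0.39

Interest = €355,080.00, so EBT = €1,535,000 − €355,080.00 = €1,179,920.00.
Net income = €1,179,920.00 × (1 − 0.21) = €932,136.80.
EPS = €932,136.80 ÷ 2,421,000 = €0.39.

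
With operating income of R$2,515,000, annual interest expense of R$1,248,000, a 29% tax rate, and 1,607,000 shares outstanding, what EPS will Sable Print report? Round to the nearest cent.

R$0.56

Interest = R$1,248,000.00, so EBT = R$2,515,000 − R$1,248,000.00 = R$1,267,000.00.
After tax at 29%: net income = R$1,267,000.00 × 0.71 = R$899,570.00.
Per share: R$899,570.00 / 1,607,000 shares = R$0.56.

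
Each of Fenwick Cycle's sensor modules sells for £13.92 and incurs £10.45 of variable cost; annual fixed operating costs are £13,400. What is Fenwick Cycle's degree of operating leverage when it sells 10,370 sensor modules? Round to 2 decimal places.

Contribution at this volume is 10,370 × £3.47 = £35,983.90.
EBIT = £35,983.90 − £13,400 = £22,583.90.
Degree of operating leverage = £35,983.90 / £22,583.90 = 1.5933.

1.59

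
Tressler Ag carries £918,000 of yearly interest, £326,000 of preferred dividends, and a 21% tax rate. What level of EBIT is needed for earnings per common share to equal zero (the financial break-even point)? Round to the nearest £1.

£1,330,658

Preferred dividends are paid after tax, so their pre-tax equivalent is £326,000 ÷ (1 − 0.21) = £412,658.23.
EPS = 0 when EBIT covers interest plus the pre-tax preferred burden: £918,000 + £412,658.23 = £1,330,658.23.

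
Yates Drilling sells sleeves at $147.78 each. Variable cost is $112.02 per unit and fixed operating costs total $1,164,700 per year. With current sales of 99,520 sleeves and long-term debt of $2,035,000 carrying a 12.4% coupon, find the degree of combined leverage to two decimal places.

1.66

Contribution at this volume is 99,520 × $35.76 = $3,558,835.20.
Subtracting fixed costs: EBIT = $3,558,835.20 − $1,164,700 = $2,394,135.20. Interest = $252,340.00.
DOL = $3,558,835.20 ÷ $2,394,135.20 = 1.4865; DFL = $2,394,135.20 ÷ $2,141,795.20 = 1.1178.
DCL = DOL × DFL = 1.4865 × 1.1178 = 1.6616.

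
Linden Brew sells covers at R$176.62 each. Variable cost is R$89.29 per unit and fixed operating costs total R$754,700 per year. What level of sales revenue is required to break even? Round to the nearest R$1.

R$1,526,338

Contribution margin per unit = R$176.62 − R$89.29 = R$87.33, a CM ratio of R$87.33 ÷ R$176.62 = 0.4945.
Break-even revenue = fixed costs × price ÷ CM = R$754,700 × R$176.62 ÷ R$87.33 = R$1,526,338.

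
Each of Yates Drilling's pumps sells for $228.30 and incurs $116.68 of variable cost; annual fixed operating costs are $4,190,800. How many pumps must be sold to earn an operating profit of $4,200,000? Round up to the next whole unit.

Each unit contributes $228.30 − $116.68 = $111.62.
Required volume = (fixed costs + target profit) ÷ CM = ($4,190,800 + $4,200,000) ÷ $111.62 = 75,172.91, so 75,173 pumps.

75,173 pumps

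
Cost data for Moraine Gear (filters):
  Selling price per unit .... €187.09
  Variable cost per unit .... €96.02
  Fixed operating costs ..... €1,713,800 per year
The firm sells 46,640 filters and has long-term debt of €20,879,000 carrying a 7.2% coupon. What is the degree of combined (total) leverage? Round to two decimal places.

Contribution at this volume is 46,640 × €91.07 = €4,247,504.80.
Subtracting fixed costs: EBIT = €4,247,504.80 − €1,713,800 = €2,533,704.80. Interest = €1,503,288.00, so EBIT − I = €1,030,416.80.
DCL = contribution ÷ (EBIT − I) = €4,247,504.80 ÷ €1,030,416.80 = 4.1221.

4.12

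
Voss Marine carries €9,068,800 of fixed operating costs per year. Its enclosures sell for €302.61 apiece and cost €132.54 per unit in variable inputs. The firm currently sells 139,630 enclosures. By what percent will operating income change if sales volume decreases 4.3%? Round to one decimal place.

-7.0%

Total contribution margin = 139,630 × €170.07 = €23,746,874.10.
Subtracting fixed costs: EBIT = €23,746,874.10 − €9,068,800 = €14,678,074.10.
So DOL = total CM / EBIT = €23,746,874.10 / €14,678,074.10 = 1.6178.
Operating income changes by 1.6178 × -4.3% = -7.0%.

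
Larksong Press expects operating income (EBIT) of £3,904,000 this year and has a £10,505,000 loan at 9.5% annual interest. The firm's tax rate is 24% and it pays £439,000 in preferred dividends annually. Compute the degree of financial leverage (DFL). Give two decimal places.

1.68

Interest = £997,975.00.
Pre-tax preferred-dividend burden = £439,000 ÷ (1 − 0.24) = £577,631.58.
DFL = EBIT ÷ [EBIT − I − D_p/(1−t)] = £3,904,000 ÷ [£3,904,000 − £997,975.00 − £577,631.58] = £3,904,000 ÷ £2,328,393.42 = 1.6767.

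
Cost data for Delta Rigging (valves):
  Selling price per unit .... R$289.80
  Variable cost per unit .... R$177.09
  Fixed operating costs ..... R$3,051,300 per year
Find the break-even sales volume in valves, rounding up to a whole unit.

Each unit contributes R$289.80 − R$177.09 = R$112.71.
Units to break even: R$3,051,300 ÷ R$112.71 = 27,072.13, rounded up to 27,073.

27,073 valves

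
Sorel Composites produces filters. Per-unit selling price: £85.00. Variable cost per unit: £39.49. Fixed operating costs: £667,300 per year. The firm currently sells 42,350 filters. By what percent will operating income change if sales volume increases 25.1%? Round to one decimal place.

Contribution at this volume is 42,350 × £45.51 = £1,927,348.50.
EBIT = £1,927,348.50 − £667,300 = £1,260,048.50.
Degree of operating leverage = £1,927,348.50 / £1,260,048.50 = 1.5296.
So EBIT moves 1.5296 × (+25.1%) = +38.4%.

+38.4%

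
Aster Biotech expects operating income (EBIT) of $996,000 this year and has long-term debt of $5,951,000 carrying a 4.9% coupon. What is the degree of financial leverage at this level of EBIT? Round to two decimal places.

Interest = $291,599.00.
Degree of financial leverage = EBIT / (EBIT − interest) = $996,000 / $704,401.00 = 1.4140.

1.41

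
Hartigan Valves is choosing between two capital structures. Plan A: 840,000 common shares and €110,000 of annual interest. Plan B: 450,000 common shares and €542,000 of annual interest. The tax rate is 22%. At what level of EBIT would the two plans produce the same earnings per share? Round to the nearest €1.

At indifference, (EBIT − 110,000)(1 − t)/840,000 = (EBIT − 542,000)(1 − t)/450,000.
The (1 − t) factor cancels: (EBIT − 110,000) × 450,000 = (EBIT − 542,000) × 840,000.
EBIT × (840,000 − 450,000) = 542,000 × 840,000 − 110,000 × 450,000 = 405,780,000,000, so EBIT = 405,780,000,000 ÷ 390,000 = 1,040,461.54.

€1,040,462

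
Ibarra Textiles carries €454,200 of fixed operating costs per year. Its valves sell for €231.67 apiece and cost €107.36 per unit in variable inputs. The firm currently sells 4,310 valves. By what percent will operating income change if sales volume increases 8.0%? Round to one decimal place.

Contribution at this volume is 4,310 × €124.31 = €535,776.10.
EBIT = €535,776.10 − €454,200 = €81,576.10.
So DOL = total CM / EBIT = €535,776.10 / €81,576.10 = 6.5678.
%ΔEBIT = DOL × %ΔSales = 6.5678 × +8.0% = +52.5%.

+52.5%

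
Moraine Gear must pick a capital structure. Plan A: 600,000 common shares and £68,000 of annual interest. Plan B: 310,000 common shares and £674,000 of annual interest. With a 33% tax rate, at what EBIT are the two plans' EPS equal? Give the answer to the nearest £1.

At indifference, (EBIT − 68,000)(1 − t)/600,000 = (EBIT − 674,000)(1 − t)/310,000.
The (1 − t) factor cancels: (EBIT − 68,000) × 310,000 = (EBIT − 674,000) × 600,000.
Solving, EBIT = (674,000·600,000 − 68,000·310,000) / (600,000 − 310,000) = 383,320,000,000 / 290,000 = 1,321,793.10.

£1,321,793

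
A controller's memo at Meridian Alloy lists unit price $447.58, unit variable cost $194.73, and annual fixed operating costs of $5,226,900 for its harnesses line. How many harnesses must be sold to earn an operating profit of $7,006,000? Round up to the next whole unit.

Unit CM = price − variable cost = $447.58 − $194.73 = $252.85.
Need Q such that Q × $252.85 − $5,226,900 = $7,006,000, i.e. Q = $12,232,900 / $252.85 = 48,380.07 → 48,381.

48,381 harnesses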